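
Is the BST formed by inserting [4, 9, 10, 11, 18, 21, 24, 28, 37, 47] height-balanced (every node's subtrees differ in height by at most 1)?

Tree (level-order array): [4, None, 9, None, 10, None, 11, None, 18, None, 21, None, 24, None, 28, None, 37, None, 47]
Definition: a tree is height-balanced if, at every node, |h(left) - h(right)| <= 1 (empty subtree has height -1).
Bottom-up per-node check:
  node 47: h_left=-1, h_right=-1, diff=0 [OK], height=0
  node 37: h_left=-1, h_right=0, diff=1 [OK], height=1
  node 28: h_left=-1, h_right=1, diff=2 [FAIL (|-1-1|=2 > 1)], height=2
  node 24: h_left=-1, h_right=2, diff=3 [FAIL (|-1-2|=3 > 1)], height=3
  node 21: h_left=-1, h_right=3, diff=4 [FAIL (|-1-3|=4 > 1)], height=4
  node 18: h_left=-1, h_right=4, diff=5 [FAIL (|-1-4|=5 > 1)], height=5
  node 11: h_left=-1, h_right=5, diff=6 [FAIL (|-1-5|=6 > 1)], height=6
  node 10: h_left=-1, h_right=6, diff=7 [FAIL (|-1-6|=7 > 1)], height=7
  node 9: h_left=-1, h_right=7, diff=8 [FAIL (|-1-7|=8 > 1)], height=8
  node 4: h_left=-1, h_right=8, diff=9 [FAIL (|-1-8|=9 > 1)], height=9
Node 28 violates the condition: |-1 - 1| = 2 > 1.
Result: Not balanced


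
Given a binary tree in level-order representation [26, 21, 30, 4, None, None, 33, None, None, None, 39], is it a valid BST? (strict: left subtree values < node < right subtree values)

Level-order array: [26, 21, 30, 4, None, None, 33, None, None, None, 39]
Validate using subtree bounds (lo, hi): at each node, require lo < value < hi,
then recurse left with hi=value and right with lo=value.
Preorder trace (stopping at first violation):
  at node 26 with bounds (-inf, +inf): OK
  at node 21 with bounds (-inf, 26): OK
  at node 4 with bounds (-inf, 21): OK
  at node 30 with bounds (26, +inf): OK
  at node 33 with bounds (30, +inf): OK
  at node 39 with bounds (33, +inf): OK
No violation found at any node.
Result: Valid BST


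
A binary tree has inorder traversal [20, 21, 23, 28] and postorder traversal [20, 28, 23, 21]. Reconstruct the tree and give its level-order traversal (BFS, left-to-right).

Inorder:   [20, 21, 23, 28]
Postorder: [20, 28, 23, 21]
Algorithm: postorder visits root last, so walk postorder right-to-left;
each value is the root of the current inorder slice — split it at that
value, recurse on the right subtree first, then the left.
Recursive splits:
  root=21; inorder splits into left=[20], right=[23, 28]
  root=23; inorder splits into left=[], right=[28]
  root=28; inorder splits into left=[], right=[]
  root=20; inorder splits into left=[], right=[]
Reconstructed level-order: [21, 20, 23, 28]


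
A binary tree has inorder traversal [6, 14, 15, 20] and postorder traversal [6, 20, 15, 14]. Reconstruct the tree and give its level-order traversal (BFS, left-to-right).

Inorder:   [6, 14, 15, 20]
Postorder: [6, 20, 15, 14]
Algorithm: postorder visits root last, so walk postorder right-to-left;
each value is the root of the current inorder slice — split it at that
value, recurse on the right subtree first, then the left.
Recursive splits:
  root=14; inorder splits into left=[6], right=[15, 20]
  root=15; inorder splits into left=[], right=[20]
  root=20; inorder splits into left=[], right=[]
  root=6; inorder splits into left=[], right=[]
Reconstructed level-order: [14, 6, 15, 20]


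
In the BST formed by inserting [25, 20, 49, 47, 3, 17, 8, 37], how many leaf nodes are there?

Tree built from: [25, 20, 49, 47, 3, 17, 8, 37]
Tree (level-order array): [25, 20, 49, 3, None, 47, None, None, 17, 37, None, 8]
Rule: A leaf has 0 children.
Per-node child counts:
  node 25: 2 child(ren)
  node 20: 1 child(ren)
  node 3: 1 child(ren)
  node 17: 1 child(ren)
  node 8: 0 child(ren)
  node 49: 1 child(ren)
  node 47: 1 child(ren)
  node 37: 0 child(ren)
Matching nodes: [8, 37]
Count of leaf nodes: 2


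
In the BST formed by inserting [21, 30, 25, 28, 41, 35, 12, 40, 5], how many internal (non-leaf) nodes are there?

Tree built from: [21, 30, 25, 28, 41, 35, 12, 40, 5]
Tree (level-order array): [21, 12, 30, 5, None, 25, 41, None, None, None, 28, 35, None, None, None, None, 40]
Rule: An internal node has at least one child.
Per-node child counts:
  node 21: 2 child(ren)
  node 12: 1 child(ren)
  node 5: 0 child(ren)
  node 30: 2 child(ren)
  node 25: 1 child(ren)
  node 28: 0 child(ren)
  node 41: 1 child(ren)
  node 35: 1 child(ren)
  node 40: 0 child(ren)
Matching nodes: [21, 12, 30, 25, 41, 35]
Count of internal (non-leaf) nodes: 6


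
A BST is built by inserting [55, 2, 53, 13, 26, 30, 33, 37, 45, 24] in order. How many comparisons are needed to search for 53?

Search path for 53: 55 -> 2 -> 53
Found: True
Comparisons: 3


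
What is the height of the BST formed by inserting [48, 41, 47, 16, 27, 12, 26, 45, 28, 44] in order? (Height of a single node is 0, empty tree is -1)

Insertion order: [48, 41, 47, 16, 27, 12, 26, 45, 28, 44]
Tree (level-order array): [48, 41, None, 16, 47, 12, 27, 45, None, None, None, 26, 28, 44]
Compute height bottom-up (empty subtree = -1):
  height(12) = 1 + max(-1, -1) = 0
  height(26) = 1 + max(-1, -1) = 0
  height(28) = 1 + max(-1, -1) = 0
  height(27) = 1 + max(0, 0) = 1
  height(16) = 1 + max(0, 1) = 2
  height(44) = 1 + max(-1, -1) = 0
  height(45) = 1 + max(0, -1) = 1
  height(47) = 1 + max(1, -1) = 2
  height(41) = 1 + max(2, 2) = 3
  height(48) = 1 + max(3, -1) = 4
Height = 4


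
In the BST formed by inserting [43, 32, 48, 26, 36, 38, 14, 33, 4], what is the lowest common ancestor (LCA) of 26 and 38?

Tree insertion order: [43, 32, 48, 26, 36, 38, 14, 33, 4]
Tree (level-order array): [43, 32, 48, 26, 36, None, None, 14, None, 33, 38, 4]
In a BST, the LCA of p=26, q=38 is the first node v on the
root-to-leaf path with p <= v <= q (go left if both < v, right if both > v).
Walk from root:
  at 43: both 26 and 38 < 43, go left
  at 32: 26 <= 32 <= 38, this is the LCA
LCA = 32


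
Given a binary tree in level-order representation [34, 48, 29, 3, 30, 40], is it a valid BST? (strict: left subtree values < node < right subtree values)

Level-order array: [34, 48, 29, 3, 30, 40]
Validate using subtree bounds (lo, hi): at each node, require lo < value < hi,
then recurse left with hi=value and right with lo=value.
Preorder trace (stopping at first violation):
  at node 34 with bounds (-inf, +inf): OK
  at node 48 with bounds (-inf, 34): VIOLATION
Node 48 violates its bound: not (-inf < 48 < 34).
Result: Not a valid BST


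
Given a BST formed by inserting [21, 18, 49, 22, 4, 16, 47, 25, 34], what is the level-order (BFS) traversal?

Tree insertion order: [21, 18, 49, 22, 4, 16, 47, 25, 34]
Tree (level-order array): [21, 18, 49, 4, None, 22, None, None, 16, None, 47, None, None, 25, None, None, 34]
BFS from the root, enqueuing left then right child of each popped node:
  queue [21] -> pop 21, enqueue [18, 49], visited so far: [21]
  queue [18, 49] -> pop 18, enqueue [4], visited so far: [21, 18]
  queue [49, 4] -> pop 49, enqueue [22], visited so far: [21, 18, 49]
  queue [4, 22] -> pop 4, enqueue [16], visited so far: [21, 18, 49, 4]
  queue [22, 16] -> pop 22, enqueue [47], visited so far: [21, 18, 49, 4, 22]
  queue [16, 47] -> pop 16, enqueue [none], visited so far: [21, 18, 49, 4, 22, 16]
  queue [47] -> pop 47, enqueue [25], visited so far: [21, 18, 49, 4, 22, 16, 47]
  queue [25] -> pop 25, enqueue [34], visited so far: [21, 18, 49, 4, 22, 16, 47, 25]
  queue [34] -> pop 34, enqueue [none], visited so far: [21, 18, 49, 4, 22, 16, 47, 25, 34]
Result: [21, 18, 49, 4, 22, 16, 47, 25, 34]


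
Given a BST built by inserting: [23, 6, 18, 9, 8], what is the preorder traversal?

Tree insertion order: [23, 6, 18, 9, 8]
Tree (level-order array): [23, 6, None, None, 18, 9, None, 8]
Preorder traversal: [23, 6, 18, 9, 8]


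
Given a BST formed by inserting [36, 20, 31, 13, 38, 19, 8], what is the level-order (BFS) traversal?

Tree insertion order: [36, 20, 31, 13, 38, 19, 8]
Tree (level-order array): [36, 20, 38, 13, 31, None, None, 8, 19]
BFS from the root, enqueuing left then right child of each popped node:
  queue [36] -> pop 36, enqueue [20, 38], visited so far: [36]
  queue [20, 38] -> pop 20, enqueue [13, 31], visited so far: [36, 20]
  queue [38, 13, 31] -> pop 38, enqueue [none], visited so far: [36, 20, 38]
  queue [13, 31] -> pop 13, enqueue [8, 19], visited so far: [36, 20, 38, 13]
  queue [31, 8, 19] -> pop 31, enqueue [none], visited so far: [36, 20, 38, 13, 31]
  queue [8, 19] -> pop 8, enqueue [none], visited so far: [36, 20, 38, 13, 31, 8]
  queue [19] -> pop 19, enqueue [none], visited so far: [36, 20, 38, 13, 31, 8, 19]
Result: [36, 20, 38, 13, 31, 8, 19]


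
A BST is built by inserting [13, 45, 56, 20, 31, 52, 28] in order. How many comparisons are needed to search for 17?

Search path for 17: 13 -> 45 -> 20
Found: False
Comparisons: 3


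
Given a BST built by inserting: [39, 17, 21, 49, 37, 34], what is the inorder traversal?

Tree insertion order: [39, 17, 21, 49, 37, 34]
Tree (level-order array): [39, 17, 49, None, 21, None, None, None, 37, 34]
Inorder traversal: [17, 21, 34, 37, 39, 49]


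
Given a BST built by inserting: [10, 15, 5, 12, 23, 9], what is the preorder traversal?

Tree insertion order: [10, 15, 5, 12, 23, 9]
Tree (level-order array): [10, 5, 15, None, 9, 12, 23]
Preorder traversal: [10, 5, 9, 15, 12, 23]


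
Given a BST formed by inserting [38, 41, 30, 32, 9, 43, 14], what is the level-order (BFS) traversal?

Tree insertion order: [38, 41, 30, 32, 9, 43, 14]
Tree (level-order array): [38, 30, 41, 9, 32, None, 43, None, 14]
BFS from the root, enqueuing left then right child of each popped node:
  queue [38] -> pop 38, enqueue [30, 41], visited so far: [38]
  queue [30, 41] -> pop 30, enqueue [9, 32], visited so far: [38, 30]
  queue [41, 9, 32] -> pop 41, enqueue [43], visited so far: [38, 30, 41]
  queue [9, 32, 43] -> pop 9, enqueue [14], visited so far: [38, 30, 41, 9]
  queue [32, 43, 14] -> pop 32, enqueue [none], visited so far: [38, 30, 41, 9, 32]
  queue [43, 14] -> pop 43, enqueue [none], visited so far: [38, 30, 41, 9, 32, 43]
  queue [14] -> pop 14, enqueue [none], visited so far: [38, 30, 41, 9, 32, 43, 14]
Result: [38, 30, 41, 9, 32, 43, 14]


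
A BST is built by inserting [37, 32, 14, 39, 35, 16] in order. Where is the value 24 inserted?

Starting tree (level order): [37, 32, 39, 14, 35, None, None, None, 16]
Insertion path: 37 -> 32 -> 14 -> 16
Result: insert 24 as right child of 16
Final tree (level order): [37, 32, 39, 14, 35, None, None, None, 16, None, None, None, 24]


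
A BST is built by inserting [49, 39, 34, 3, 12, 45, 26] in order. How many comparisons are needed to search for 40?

Search path for 40: 49 -> 39 -> 45
Found: False
Comparisons: 3


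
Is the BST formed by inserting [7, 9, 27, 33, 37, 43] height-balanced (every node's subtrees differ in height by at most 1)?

Tree (level-order array): [7, None, 9, None, 27, None, 33, None, 37, None, 43]
Definition: a tree is height-balanced if, at every node, |h(left) - h(right)| <= 1 (empty subtree has height -1).
Bottom-up per-node check:
  node 43: h_left=-1, h_right=-1, diff=0 [OK], height=0
  node 37: h_left=-1, h_right=0, diff=1 [OK], height=1
  node 33: h_left=-1, h_right=1, diff=2 [FAIL (|-1-1|=2 > 1)], height=2
  node 27: h_left=-1, h_right=2, diff=3 [FAIL (|-1-2|=3 > 1)], height=3
  node 9: h_left=-1, h_right=3, diff=4 [FAIL (|-1-3|=4 > 1)], height=4
  node 7: h_left=-1, h_right=4, diff=5 [FAIL (|-1-4|=5 > 1)], height=5
Node 33 violates the condition: |-1 - 1| = 2 > 1.
Result: Not balanced


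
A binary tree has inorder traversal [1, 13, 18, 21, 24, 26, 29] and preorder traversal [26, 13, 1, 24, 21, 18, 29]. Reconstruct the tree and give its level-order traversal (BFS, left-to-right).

Inorder:  [1, 13, 18, 21, 24, 26, 29]
Preorder: [26, 13, 1, 24, 21, 18, 29]
Algorithm: preorder visits root first, so consume preorder in order;
for each root, split the current inorder slice at that value into
left-subtree inorder and right-subtree inorder, then recurse.
Recursive splits:
  root=26; inorder splits into left=[1, 13, 18, 21, 24], right=[29]
  root=13; inorder splits into left=[1], right=[18, 21, 24]
  root=1; inorder splits into left=[], right=[]
  root=24; inorder splits into left=[18, 21], right=[]
  root=21; inorder splits into left=[18], right=[]
  root=18; inorder splits into left=[], right=[]
  root=29; inorder splits into left=[], right=[]
Reconstructed level-order: [26, 13, 29, 1, 24, 21, 18]


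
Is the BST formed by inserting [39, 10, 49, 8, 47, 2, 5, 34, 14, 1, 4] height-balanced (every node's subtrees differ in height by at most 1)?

Tree (level-order array): [39, 10, 49, 8, 34, 47, None, 2, None, 14, None, None, None, 1, 5, None, None, None, None, 4]
Definition: a tree is height-balanced if, at every node, |h(left) - h(right)| <= 1 (empty subtree has height -1).
Bottom-up per-node check:
  node 1: h_left=-1, h_right=-1, diff=0 [OK], height=0
  node 4: h_left=-1, h_right=-1, diff=0 [OK], height=0
  node 5: h_left=0, h_right=-1, diff=1 [OK], height=1
  node 2: h_left=0, h_right=1, diff=1 [OK], height=2
  node 8: h_left=2, h_right=-1, diff=3 [FAIL (|2--1|=3 > 1)], height=3
  node 14: h_left=-1, h_right=-1, diff=0 [OK], height=0
  node 34: h_left=0, h_right=-1, diff=1 [OK], height=1
  node 10: h_left=3, h_right=1, diff=2 [FAIL (|3-1|=2 > 1)], height=4
  node 47: h_left=-1, h_right=-1, diff=0 [OK], height=0
  node 49: h_left=0, h_right=-1, diff=1 [OK], height=1
  node 39: h_left=4, h_right=1, diff=3 [FAIL (|4-1|=3 > 1)], height=5
Node 8 violates the condition: |2 - -1| = 3 > 1.
Result: Not balanced


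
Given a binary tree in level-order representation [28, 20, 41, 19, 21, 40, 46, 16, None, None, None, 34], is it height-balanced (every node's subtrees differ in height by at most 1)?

Tree (level-order array): [28, 20, 41, 19, 21, 40, 46, 16, None, None, None, 34]
Definition: a tree is height-balanced if, at every node, |h(left) - h(right)| <= 1 (empty subtree has height -1).
Bottom-up per-node check:
  node 16: h_left=-1, h_right=-1, diff=0 [OK], height=0
  node 19: h_left=0, h_right=-1, diff=1 [OK], height=1
  node 21: h_left=-1, h_right=-1, diff=0 [OK], height=0
  node 20: h_left=1, h_right=0, diff=1 [OK], height=2
  node 34: h_left=-1, h_right=-1, diff=0 [OK], height=0
  node 40: h_left=0, h_right=-1, diff=1 [OK], height=1
  node 46: h_left=-1, h_right=-1, diff=0 [OK], height=0
  node 41: h_left=1, h_right=0, diff=1 [OK], height=2
  node 28: h_left=2, h_right=2, diff=0 [OK], height=3
All nodes satisfy the balance condition.
Result: Balanced


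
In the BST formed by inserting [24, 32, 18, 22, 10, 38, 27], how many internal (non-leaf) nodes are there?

Tree built from: [24, 32, 18, 22, 10, 38, 27]
Tree (level-order array): [24, 18, 32, 10, 22, 27, 38]
Rule: An internal node has at least one child.
Per-node child counts:
  node 24: 2 child(ren)
  node 18: 2 child(ren)
  node 10: 0 child(ren)
  node 22: 0 child(ren)
  node 32: 2 child(ren)
  node 27: 0 child(ren)
  node 38: 0 child(ren)
Matching nodes: [24, 18, 32]
Count of internal (non-leaf) nodes: 3


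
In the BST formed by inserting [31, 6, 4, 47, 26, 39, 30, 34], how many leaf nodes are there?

Tree built from: [31, 6, 4, 47, 26, 39, 30, 34]
Tree (level-order array): [31, 6, 47, 4, 26, 39, None, None, None, None, 30, 34]
Rule: A leaf has 0 children.
Per-node child counts:
  node 31: 2 child(ren)
  node 6: 2 child(ren)
  node 4: 0 child(ren)
  node 26: 1 child(ren)
  node 30: 0 child(ren)
  node 47: 1 child(ren)
  node 39: 1 child(ren)
  node 34: 0 child(ren)
Matching nodes: [4, 30, 34]
Count of leaf nodes: 3


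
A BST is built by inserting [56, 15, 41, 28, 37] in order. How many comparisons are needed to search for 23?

Search path for 23: 56 -> 15 -> 41 -> 28
Found: False
Comparisons: 4


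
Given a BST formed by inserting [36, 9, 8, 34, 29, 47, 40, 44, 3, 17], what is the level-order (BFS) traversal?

Tree insertion order: [36, 9, 8, 34, 29, 47, 40, 44, 3, 17]
Tree (level-order array): [36, 9, 47, 8, 34, 40, None, 3, None, 29, None, None, 44, None, None, 17]
BFS from the root, enqueuing left then right child of each popped node:
  queue [36] -> pop 36, enqueue [9, 47], visited so far: [36]
  queue [9, 47] -> pop 9, enqueue [8, 34], visited so far: [36, 9]
  queue [47, 8, 34] -> pop 47, enqueue [40], visited so far: [36, 9, 47]
  queue [8, 34, 40] -> pop 8, enqueue [3], visited so far: [36, 9, 47, 8]
  queue [34, 40, 3] -> pop 34, enqueue [29], visited so far: [36, 9, 47, 8, 34]
  queue [40, 3, 29] -> pop 40, enqueue [44], visited so far: [36, 9, 47, 8, 34, 40]
  queue [3, 29, 44] -> pop 3, enqueue [none], visited so far: [36, 9, 47, 8, 34, 40, 3]
  queue [29, 44] -> pop 29, enqueue [17], visited so far: [36, 9, 47, 8, 34, 40, 3, 29]
  queue [44, 17] -> pop 44, enqueue [none], visited so far: [36, 9, 47, 8, 34, 40, 3, 29, 44]
  queue [17] -> pop 17, enqueue [none], visited so far: [36, 9, 47, 8, 34, 40, 3, 29, 44, 17]
Result: [36, 9, 47, 8, 34, 40, 3, 29, 44, 17]


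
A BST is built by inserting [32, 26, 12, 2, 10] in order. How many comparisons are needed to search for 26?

Search path for 26: 32 -> 26
Found: True
Comparisons: 2


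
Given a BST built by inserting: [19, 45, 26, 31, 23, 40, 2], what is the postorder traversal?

Tree insertion order: [19, 45, 26, 31, 23, 40, 2]
Tree (level-order array): [19, 2, 45, None, None, 26, None, 23, 31, None, None, None, 40]
Postorder traversal: [2, 23, 40, 31, 26, 45, 19]


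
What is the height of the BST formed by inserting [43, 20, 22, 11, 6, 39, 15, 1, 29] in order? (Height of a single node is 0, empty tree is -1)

Insertion order: [43, 20, 22, 11, 6, 39, 15, 1, 29]
Tree (level-order array): [43, 20, None, 11, 22, 6, 15, None, 39, 1, None, None, None, 29]
Compute height bottom-up (empty subtree = -1):
  height(1) = 1 + max(-1, -1) = 0
  height(6) = 1 + max(0, -1) = 1
  height(15) = 1 + max(-1, -1) = 0
  height(11) = 1 + max(1, 0) = 2
  height(29) = 1 + max(-1, -1) = 0
  height(39) = 1 + max(0, -1) = 1
  height(22) = 1 + max(-1, 1) = 2
  height(20) = 1 + max(2, 2) = 3
  height(43) = 1 + max(3, -1) = 4
Height = 4


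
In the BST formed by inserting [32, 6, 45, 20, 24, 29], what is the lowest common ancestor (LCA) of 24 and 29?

Tree insertion order: [32, 6, 45, 20, 24, 29]
Tree (level-order array): [32, 6, 45, None, 20, None, None, None, 24, None, 29]
In a BST, the LCA of p=24, q=29 is the first node v on the
root-to-leaf path with p <= v <= q (go left if both < v, right if both > v).
Walk from root:
  at 32: both 24 and 29 < 32, go left
  at 6: both 24 and 29 > 6, go right
  at 20: both 24 and 29 > 20, go right
  at 24: 24 <= 24 <= 29, this is the LCA
LCA = 24


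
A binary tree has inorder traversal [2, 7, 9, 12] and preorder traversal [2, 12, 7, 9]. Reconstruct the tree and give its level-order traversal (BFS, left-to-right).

Inorder:  [2, 7, 9, 12]
Preorder: [2, 12, 7, 9]
Algorithm: preorder visits root first, so consume preorder in order;
for each root, split the current inorder slice at that value into
left-subtree inorder and right-subtree inorder, then recurse.
Recursive splits:
  root=2; inorder splits into left=[], right=[7, 9, 12]
  root=12; inorder splits into left=[7, 9], right=[]
  root=7; inorder splits into left=[], right=[9]
  root=9; inorder splits into left=[], right=[]
Reconstructed level-order: [2, 12, 7, 9]


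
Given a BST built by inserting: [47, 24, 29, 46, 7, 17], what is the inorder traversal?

Tree insertion order: [47, 24, 29, 46, 7, 17]
Tree (level-order array): [47, 24, None, 7, 29, None, 17, None, 46]
Inorder traversal: [7, 17, 24, 29, 46, 47]


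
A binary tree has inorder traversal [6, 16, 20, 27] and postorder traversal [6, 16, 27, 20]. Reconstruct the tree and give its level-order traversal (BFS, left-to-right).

Inorder:   [6, 16, 20, 27]
Postorder: [6, 16, 27, 20]
Algorithm: postorder visits root last, so walk postorder right-to-left;
each value is the root of the current inorder slice — split it at that
value, recurse on the right subtree first, then the left.
Recursive splits:
  root=20; inorder splits into left=[6, 16], right=[27]
  root=27; inorder splits into left=[], right=[]
  root=16; inorder splits into left=[6], right=[]
  root=6; inorder splits into left=[], right=[]
Reconstructed level-order: [20, 16, 27, 6]


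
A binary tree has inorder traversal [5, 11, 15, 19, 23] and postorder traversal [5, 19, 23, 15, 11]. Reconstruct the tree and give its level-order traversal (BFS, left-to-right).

Inorder:   [5, 11, 15, 19, 23]
Postorder: [5, 19, 23, 15, 11]
Algorithm: postorder visits root last, so walk postorder right-to-left;
each value is the root of the current inorder slice — split it at that
value, recurse on the right subtree first, then the left.
Recursive splits:
  root=11; inorder splits into left=[5], right=[15, 19, 23]
  root=15; inorder splits into left=[], right=[19, 23]
  root=23; inorder splits into left=[19], right=[]
  root=19; inorder splits into left=[], right=[]
  root=5; inorder splits into left=[], right=[]
Reconstructed level-order: [11, 5, 15, 23, 19]


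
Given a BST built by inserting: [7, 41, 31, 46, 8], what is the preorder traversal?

Tree insertion order: [7, 41, 31, 46, 8]
Tree (level-order array): [7, None, 41, 31, 46, 8]
Preorder traversal: [7, 41, 31, 8, 46]


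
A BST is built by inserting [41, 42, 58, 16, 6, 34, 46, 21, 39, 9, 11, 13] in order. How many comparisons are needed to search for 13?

Search path for 13: 41 -> 16 -> 6 -> 9 -> 11 -> 13
Found: True
Comparisons: 6


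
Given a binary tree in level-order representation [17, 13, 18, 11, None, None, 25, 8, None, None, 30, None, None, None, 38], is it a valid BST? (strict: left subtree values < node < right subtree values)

Level-order array: [17, 13, 18, 11, None, None, 25, 8, None, None, 30, None, None, None, 38]
Validate using subtree bounds (lo, hi): at each node, require lo < value < hi,
then recurse left with hi=value and right with lo=value.
Preorder trace (stopping at first violation):
  at node 17 with bounds (-inf, +inf): OK
  at node 13 with bounds (-inf, 17): OK
  at node 11 with bounds (-inf, 13): OK
  at node 8 with bounds (-inf, 11): OK
  at node 18 with bounds (17, +inf): OK
  at node 25 with bounds (18, +inf): OK
  at node 30 with bounds (25, +inf): OK
  at node 38 with bounds (30, +inf): OK
No violation found at any node.
Result: Valid BST


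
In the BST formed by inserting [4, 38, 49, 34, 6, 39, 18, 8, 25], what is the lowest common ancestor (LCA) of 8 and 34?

Tree insertion order: [4, 38, 49, 34, 6, 39, 18, 8, 25]
Tree (level-order array): [4, None, 38, 34, 49, 6, None, 39, None, None, 18, None, None, 8, 25]
In a BST, the LCA of p=8, q=34 is the first node v on the
root-to-leaf path with p <= v <= q (go left if both < v, right if both > v).
Walk from root:
  at 4: both 8 and 34 > 4, go right
  at 38: both 8 and 34 < 38, go left
  at 34: 8 <= 34 <= 34, this is the LCA
LCA = 34


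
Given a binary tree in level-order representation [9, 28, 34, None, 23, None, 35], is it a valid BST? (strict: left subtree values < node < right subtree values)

Level-order array: [9, 28, 34, None, 23, None, 35]
Validate using subtree bounds (lo, hi): at each node, require lo < value < hi,
then recurse left with hi=value and right with lo=value.
Preorder trace (stopping at first violation):
  at node 9 with bounds (-inf, +inf): OK
  at node 28 with bounds (-inf, 9): VIOLATION
Node 28 violates its bound: not (-inf < 28 < 9).
Result: Not a valid BST


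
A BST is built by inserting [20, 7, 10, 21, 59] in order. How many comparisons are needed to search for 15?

Search path for 15: 20 -> 7 -> 10
Found: False
Comparisons: 3


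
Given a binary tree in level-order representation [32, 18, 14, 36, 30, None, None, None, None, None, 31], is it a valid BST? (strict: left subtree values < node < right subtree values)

Level-order array: [32, 18, 14, 36, 30, None, None, None, None, None, 31]
Validate using subtree bounds (lo, hi): at each node, require lo < value < hi,
then recurse left with hi=value and right with lo=value.
Preorder trace (stopping at first violation):
  at node 32 with bounds (-inf, +inf): OK
  at node 18 with bounds (-inf, 32): OK
  at node 36 with bounds (-inf, 18): VIOLATION
Node 36 violates its bound: not (-inf < 36 < 18).
Result: Not a valid BST


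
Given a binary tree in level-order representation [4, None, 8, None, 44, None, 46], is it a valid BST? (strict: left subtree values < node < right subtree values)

Level-order array: [4, None, 8, None, 44, None, 46]
Validate using subtree bounds (lo, hi): at each node, require lo < value < hi,
then recurse left with hi=value and right with lo=value.
Preorder trace (stopping at first violation):
  at node 4 with bounds (-inf, +inf): OK
  at node 8 with bounds (4, +inf): OK
  at node 44 with bounds (8, +inf): OK
  at node 46 with bounds (44, +inf): OK
No violation found at any node.
Result: Valid BST


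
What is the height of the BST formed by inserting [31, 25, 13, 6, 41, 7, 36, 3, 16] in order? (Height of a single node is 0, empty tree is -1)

Insertion order: [31, 25, 13, 6, 41, 7, 36, 3, 16]
Tree (level-order array): [31, 25, 41, 13, None, 36, None, 6, 16, None, None, 3, 7]
Compute height bottom-up (empty subtree = -1):
  height(3) = 1 + max(-1, -1) = 0
  height(7) = 1 + max(-1, -1) = 0
  height(6) = 1 + max(0, 0) = 1
  height(16) = 1 + max(-1, -1) = 0
  height(13) = 1 + max(1, 0) = 2
  height(25) = 1 + max(2, -1) = 3
  height(36) = 1 + max(-1, -1) = 0
  height(41) = 1 + max(0, -1) = 1
  height(31) = 1 + max(3, 1) = 4
Height = 4


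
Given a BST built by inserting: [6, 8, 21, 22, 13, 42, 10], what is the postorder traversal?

Tree insertion order: [6, 8, 21, 22, 13, 42, 10]
Tree (level-order array): [6, None, 8, None, 21, 13, 22, 10, None, None, 42]
Postorder traversal: [10, 13, 42, 22, 21, 8, 6]


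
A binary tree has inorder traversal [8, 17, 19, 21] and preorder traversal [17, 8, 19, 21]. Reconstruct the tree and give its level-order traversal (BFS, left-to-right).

Inorder:  [8, 17, 19, 21]
Preorder: [17, 8, 19, 21]
Algorithm: preorder visits root first, so consume preorder in order;
for each root, split the current inorder slice at that value into
left-subtree inorder and right-subtree inorder, then recurse.
Recursive splits:
  root=17; inorder splits into left=[8], right=[19, 21]
  root=8; inorder splits into left=[], right=[]
  root=19; inorder splits into left=[], right=[21]
  root=21; inorder splits into left=[], right=[]
Reconstructed level-order: [17, 8, 19, 21]


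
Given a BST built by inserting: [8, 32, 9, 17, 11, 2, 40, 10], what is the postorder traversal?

Tree insertion order: [8, 32, 9, 17, 11, 2, 40, 10]
Tree (level-order array): [8, 2, 32, None, None, 9, 40, None, 17, None, None, 11, None, 10]
Postorder traversal: [2, 10, 11, 17, 9, 40, 32, 8]


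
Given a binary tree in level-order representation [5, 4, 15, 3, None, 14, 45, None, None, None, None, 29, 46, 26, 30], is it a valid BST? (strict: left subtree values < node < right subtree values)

Level-order array: [5, 4, 15, 3, None, 14, 45, None, None, None, None, 29, 46, 26, 30]
Validate using subtree bounds (lo, hi): at each node, require lo < value < hi,
then recurse left with hi=value and right with lo=value.
Preorder trace (stopping at first violation):
  at node 5 with bounds (-inf, +inf): OK
  at node 4 with bounds (-inf, 5): OK
  at node 3 with bounds (-inf, 4): OK
  at node 15 with bounds (5, +inf): OK
  at node 14 with bounds (5, 15): OK
  at node 45 with bounds (15, +inf): OK
  at node 29 with bounds (15, 45): OK
  at node 26 with bounds (15, 29): OK
  at node 30 with bounds (29, 45): OK
  at node 46 with bounds (45, +inf): OK
No violation found at any node.
Result: Valid BST


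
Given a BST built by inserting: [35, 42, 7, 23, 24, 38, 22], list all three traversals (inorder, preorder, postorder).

Tree insertion order: [35, 42, 7, 23, 24, 38, 22]
Tree (level-order array): [35, 7, 42, None, 23, 38, None, 22, 24]
Inorder (L, root, R): [7, 22, 23, 24, 35, 38, 42]
Preorder (root, L, R): [35, 7, 23, 22, 24, 42, 38]
Postorder (L, R, root): [22, 24, 23, 7, 38, 42, 35]


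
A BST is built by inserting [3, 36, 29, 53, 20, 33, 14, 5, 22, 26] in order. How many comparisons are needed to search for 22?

Search path for 22: 3 -> 36 -> 29 -> 20 -> 22
Found: True
Comparisons: 5


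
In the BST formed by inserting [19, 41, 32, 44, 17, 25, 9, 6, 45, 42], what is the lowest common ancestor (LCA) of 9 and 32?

Tree insertion order: [19, 41, 32, 44, 17, 25, 9, 6, 45, 42]
Tree (level-order array): [19, 17, 41, 9, None, 32, 44, 6, None, 25, None, 42, 45]
In a BST, the LCA of p=9, q=32 is the first node v on the
root-to-leaf path with p <= v <= q (go left if both < v, right if both > v).
Walk from root:
  at 19: 9 <= 19 <= 32, this is the LCA
LCA = 19


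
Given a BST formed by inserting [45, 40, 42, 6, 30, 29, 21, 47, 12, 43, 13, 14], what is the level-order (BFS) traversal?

Tree insertion order: [45, 40, 42, 6, 30, 29, 21, 47, 12, 43, 13, 14]
Tree (level-order array): [45, 40, 47, 6, 42, None, None, None, 30, None, 43, 29, None, None, None, 21, None, 12, None, None, 13, None, 14]
BFS from the root, enqueuing left then right child of each popped node:
  queue [45] -> pop 45, enqueue [40, 47], visited so far: [45]
  queue [40, 47] -> pop 40, enqueue [6, 42], visited so far: [45, 40]
  queue [47, 6, 42] -> pop 47, enqueue [none], visited so far: [45, 40, 47]
  queue [6, 42] -> pop 6, enqueue [30], visited so far: [45, 40, 47, 6]
  queue [42, 30] -> pop 42, enqueue [43], visited so far: [45, 40, 47, 6, 42]
  queue [30, 43] -> pop 30, enqueue [29], visited so far: [45, 40, 47, 6, 42, 30]
  queue [43, 29] -> pop 43, enqueue [none], visited so far: [45, 40, 47, 6, 42, 30, 43]
  queue [29] -> pop 29, enqueue [21], visited so far: [45, 40, 47, 6, 42, 30, 43, 29]
  queue [21] -> pop 21, enqueue [12], visited so far: [45, 40, 47, 6, 42, 30, 43, 29, 21]
  queue [12] -> pop 12, enqueue [13], visited so far: [45, 40, 47, 6, 42, 30, 43, 29, 21, 12]
  queue [13] -> pop 13, enqueue [14], visited so far: [45, 40, 47, 6, 42, 30, 43, 29, 21, 12, 13]
  queue [14] -> pop 14, enqueue [none], visited so far: [45, 40, 47, 6, 42, 30, 43, 29, 21, 12, 13, 14]
Result: [45, 40, 47, 6, 42, 30, 43, 29, 21, 12, 13, 14]


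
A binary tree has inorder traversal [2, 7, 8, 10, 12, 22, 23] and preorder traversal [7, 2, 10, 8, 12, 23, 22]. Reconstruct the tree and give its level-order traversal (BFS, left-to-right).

Inorder:  [2, 7, 8, 10, 12, 22, 23]
Preorder: [7, 2, 10, 8, 12, 23, 22]
Algorithm: preorder visits root first, so consume preorder in order;
for each root, split the current inorder slice at that value into
left-subtree inorder and right-subtree inorder, then recurse.
Recursive splits:
  root=7; inorder splits into left=[2], right=[8, 10, 12, 22, 23]
  root=2; inorder splits into left=[], right=[]
  root=10; inorder splits into left=[8], right=[12, 22, 23]
  root=8; inorder splits into left=[], right=[]
  root=12; inorder splits into left=[], right=[22, 23]
  root=23; inorder splits into left=[22], right=[]
  root=22; inorder splits into left=[], right=[]
Reconstructed level-order: [7, 2, 10, 8, 12, 23, 22]


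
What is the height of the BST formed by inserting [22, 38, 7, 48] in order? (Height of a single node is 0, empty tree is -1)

Insertion order: [22, 38, 7, 48]
Tree (level-order array): [22, 7, 38, None, None, None, 48]
Compute height bottom-up (empty subtree = -1):
  height(7) = 1 + max(-1, -1) = 0
  height(48) = 1 + max(-1, -1) = 0
  height(38) = 1 + max(-1, 0) = 1
  height(22) = 1 + max(0, 1) = 2
Height = 2


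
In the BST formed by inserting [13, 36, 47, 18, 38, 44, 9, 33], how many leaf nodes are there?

Tree built from: [13, 36, 47, 18, 38, 44, 9, 33]
Tree (level-order array): [13, 9, 36, None, None, 18, 47, None, 33, 38, None, None, None, None, 44]
Rule: A leaf has 0 children.
Per-node child counts:
  node 13: 2 child(ren)
  node 9: 0 child(ren)
  node 36: 2 child(ren)
  node 18: 1 child(ren)
  node 33: 0 child(ren)
  node 47: 1 child(ren)
  node 38: 1 child(ren)
  node 44: 0 child(ren)
Matching nodes: [9, 33, 44]
Count of leaf nodes: 3


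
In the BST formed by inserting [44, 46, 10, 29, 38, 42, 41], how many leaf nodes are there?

Tree built from: [44, 46, 10, 29, 38, 42, 41]
Tree (level-order array): [44, 10, 46, None, 29, None, None, None, 38, None, 42, 41]
Rule: A leaf has 0 children.
Per-node child counts:
  node 44: 2 child(ren)
  node 10: 1 child(ren)
  node 29: 1 child(ren)
  node 38: 1 child(ren)
  node 42: 1 child(ren)
  node 41: 0 child(ren)
  node 46: 0 child(ren)
Matching nodes: [41, 46]
Count of leaf nodes: 2


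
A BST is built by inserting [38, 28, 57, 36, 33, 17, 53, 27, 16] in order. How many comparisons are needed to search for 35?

Search path for 35: 38 -> 28 -> 36 -> 33
Found: False
Comparisons: 4


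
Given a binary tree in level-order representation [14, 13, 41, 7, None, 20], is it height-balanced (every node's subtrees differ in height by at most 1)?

Tree (level-order array): [14, 13, 41, 7, None, 20]
Definition: a tree is height-balanced if, at every node, |h(left) - h(right)| <= 1 (empty subtree has height -1).
Bottom-up per-node check:
  node 7: h_left=-1, h_right=-1, diff=0 [OK], height=0
  node 13: h_left=0, h_right=-1, diff=1 [OK], height=1
  node 20: h_left=-1, h_right=-1, diff=0 [OK], height=0
  node 41: h_left=0, h_right=-1, diff=1 [OK], height=1
  node 14: h_left=1, h_right=1, diff=0 [OK], height=2
All nodes satisfy the balance condition.
Result: Balanced


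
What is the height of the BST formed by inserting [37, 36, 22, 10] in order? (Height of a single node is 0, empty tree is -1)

Insertion order: [37, 36, 22, 10]
Tree (level-order array): [37, 36, None, 22, None, 10]
Compute height bottom-up (empty subtree = -1):
  height(10) = 1 + max(-1, -1) = 0
  height(22) = 1 + max(0, -1) = 1
  height(36) = 1 + max(1, -1) = 2
  height(37) = 1 + max(2, -1) = 3
Height = 3


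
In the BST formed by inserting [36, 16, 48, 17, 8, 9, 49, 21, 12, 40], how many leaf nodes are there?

Tree built from: [36, 16, 48, 17, 8, 9, 49, 21, 12, 40]
Tree (level-order array): [36, 16, 48, 8, 17, 40, 49, None, 9, None, 21, None, None, None, None, None, 12]
Rule: A leaf has 0 children.
Per-node child counts:
  node 36: 2 child(ren)
  node 16: 2 child(ren)
  node 8: 1 child(ren)
  node 9: 1 child(ren)
  node 12: 0 child(ren)
  node 17: 1 child(ren)
  node 21: 0 child(ren)
  node 48: 2 child(ren)
  node 40: 0 child(ren)
  node 49: 0 child(ren)
Matching nodes: [12, 21, 40, 49]
Count of leaf nodes: 4


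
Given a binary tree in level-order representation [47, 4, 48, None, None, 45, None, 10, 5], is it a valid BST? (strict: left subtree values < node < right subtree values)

Level-order array: [47, 4, 48, None, None, 45, None, 10, 5]
Validate using subtree bounds (lo, hi): at each node, require lo < value < hi,
then recurse left with hi=value and right with lo=value.
Preorder trace (stopping at first violation):
  at node 47 with bounds (-inf, +inf): OK
  at node 4 with bounds (-inf, 47): OK
  at node 48 with bounds (47, +inf): OK
  at node 45 with bounds (47, 48): VIOLATION
Node 45 violates its bound: not (47 < 45 < 48).
Result: Not a valid BST


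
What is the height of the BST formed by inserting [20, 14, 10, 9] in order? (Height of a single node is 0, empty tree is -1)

Insertion order: [20, 14, 10, 9]
Tree (level-order array): [20, 14, None, 10, None, 9]
Compute height bottom-up (empty subtree = -1):
  height(9) = 1 + max(-1, -1) = 0
  height(10) = 1 + max(0, -1) = 1
  height(14) = 1 + max(1, -1) = 2
  height(20) = 1 + max(2, -1) = 3
Height = 3


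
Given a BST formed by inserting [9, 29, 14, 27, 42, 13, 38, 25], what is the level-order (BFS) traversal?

Tree insertion order: [9, 29, 14, 27, 42, 13, 38, 25]
Tree (level-order array): [9, None, 29, 14, 42, 13, 27, 38, None, None, None, 25]
BFS from the root, enqueuing left then right child of each popped node:
  queue [9] -> pop 9, enqueue [29], visited so far: [9]
  queue [29] -> pop 29, enqueue [14, 42], visited so far: [9, 29]
  queue [14, 42] -> pop 14, enqueue [13, 27], visited so far: [9, 29, 14]
  queue [42, 13, 27] -> pop 42, enqueue [38], visited so far: [9, 29, 14, 42]
  queue [13, 27, 38] -> pop 13, enqueue [none], visited so far: [9, 29, 14, 42, 13]
  queue [27, 38] -> pop 27, enqueue [25], visited so far: [9, 29, 14, 42, 13, 27]
  queue [38, 25] -> pop 38, enqueue [none], visited so far: [9, 29, 14, 42, 13, 27, 38]
  queue [25] -> pop 25, enqueue [none], visited so far: [9, 29, 14, 42, 13, 27, 38, 25]
Result: [9, 29, 14, 42, 13, 27, 38, 25]


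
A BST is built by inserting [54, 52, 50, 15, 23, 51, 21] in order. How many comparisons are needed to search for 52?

Search path for 52: 54 -> 52
Found: True
Comparisons: 2


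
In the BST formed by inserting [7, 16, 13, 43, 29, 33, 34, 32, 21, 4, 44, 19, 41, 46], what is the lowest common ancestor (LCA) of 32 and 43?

Tree insertion order: [7, 16, 13, 43, 29, 33, 34, 32, 21, 4, 44, 19, 41, 46]
Tree (level-order array): [7, 4, 16, None, None, 13, 43, None, None, 29, 44, 21, 33, None, 46, 19, None, 32, 34, None, None, None, None, None, None, None, 41]
In a BST, the LCA of p=32, q=43 is the first node v on the
root-to-leaf path with p <= v <= q (go left if both < v, right if both > v).
Walk from root:
  at 7: both 32 and 43 > 7, go right
  at 16: both 32 and 43 > 16, go right
  at 43: 32 <= 43 <= 43, this is the LCA
LCA = 43


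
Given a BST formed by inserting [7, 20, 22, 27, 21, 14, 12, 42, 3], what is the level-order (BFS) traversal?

Tree insertion order: [7, 20, 22, 27, 21, 14, 12, 42, 3]
Tree (level-order array): [7, 3, 20, None, None, 14, 22, 12, None, 21, 27, None, None, None, None, None, 42]
BFS from the root, enqueuing left then right child of each popped node:
  queue [7] -> pop 7, enqueue [3, 20], visited so far: [7]
  queue [3, 20] -> pop 3, enqueue [none], visited so far: [7, 3]
  queue [20] -> pop 20, enqueue [14, 22], visited so far: [7, 3, 20]
  queue [14, 22] -> pop 14, enqueue [12], visited so far: [7, 3, 20, 14]
  queue [22, 12] -> pop 22, enqueue [21, 27], visited so far: [7, 3, 20, 14, 22]
  queue [12, 21, 27] -> pop 12, enqueue [none], visited so far: [7, 3, 20, 14, 22, 12]
  queue [21, 27] -> pop 21, enqueue [none], visited so far: [7, 3, 20, 14, 22, 12, 21]
  queue [27] -> pop 27, enqueue [42], visited so far: [7, 3, 20, 14, 22, 12, 21, 27]
  queue [42] -> pop 42, enqueue [none], visited so far: [7, 3, 20, 14, 22, 12, 21, 27, 42]
Result: [7, 3, 20, 14, 22, 12, 21, 27, 42]


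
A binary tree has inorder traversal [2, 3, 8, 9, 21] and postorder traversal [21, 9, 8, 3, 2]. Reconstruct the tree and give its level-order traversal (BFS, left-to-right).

Inorder:   [2, 3, 8, 9, 21]
Postorder: [21, 9, 8, 3, 2]
Algorithm: postorder visits root last, so walk postorder right-to-left;
each value is the root of the current inorder slice — split it at that
value, recurse on the right subtree first, then the left.
Recursive splits:
  root=2; inorder splits into left=[], right=[3, 8, 9, 21]
  root=3; inorder splits into left=[], right=[8, 9, 21]
  root=8; inorder splits into left=[], right=[9, 21]
  root=9; inorder splits into left=[], right=[21]
  root=21; inorder splits into left=[], right=[]
Reconstructed level-order: [2, 3, 8, 9, 21]


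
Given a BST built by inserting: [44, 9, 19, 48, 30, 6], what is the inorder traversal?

Tree insertion order: [44, 9, 19, 48, 30, 6]
Tree (level-order array): [44, 9, 48, 6, 19, None, None, None, None, None, 30]
Inorder traversal: [6, 9, 19, 30, 44, 48]


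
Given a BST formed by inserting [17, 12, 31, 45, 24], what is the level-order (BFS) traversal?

Tree insertion order: [17, 12, 31, 45, 24]
Tree (level-order array): [17, 12, 31, None, None, 24, 45]
BFS from the root, enqueuing left then right child of each popped node:
  queue [17] -> pop 17, enqueue [12, 31], visited so far: [17]
  queue [12, 31] -> pop 12, enqueue [none], visited so far: [17, 12]
  queue [31] -> pop 31, enqueue [24, 45], visited so far: [17, 12, 31]
  queue [24, 45] -> pop 24, enqueue [none], visited so far: [17, 12, 31, 24]
  queue [45] -> pop 45, enqueue [none], visited so far: [17, 12, 31, 24, 45]
Result: [17, 12, 31, 24, 45]
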